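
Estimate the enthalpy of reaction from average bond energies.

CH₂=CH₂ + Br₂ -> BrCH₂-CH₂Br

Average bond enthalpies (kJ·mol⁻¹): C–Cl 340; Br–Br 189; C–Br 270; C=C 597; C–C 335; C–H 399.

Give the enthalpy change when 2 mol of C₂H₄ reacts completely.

ΔH = −178 kJ

Bonds broken (reactants):
  Br–Br: 1 × 189 = 189
  C–H: 4 × 399 = 1596
  C=C: 1 × 597 = 597
  Σ(broken) = 2382 kJ
Bonds formed (products):
  C–Br: 2 × 270 = 540
  C–C: 1 × 335 = 335
  C–H: 4 × 399 = 1596
  Σ(formed) = 2471 kJ
ΔH = Σ(broken) − Σ(formed) = 2382 − 2471 = −89 kJ
For 2× the reaction as written: 2 × (−89) = −178 kJ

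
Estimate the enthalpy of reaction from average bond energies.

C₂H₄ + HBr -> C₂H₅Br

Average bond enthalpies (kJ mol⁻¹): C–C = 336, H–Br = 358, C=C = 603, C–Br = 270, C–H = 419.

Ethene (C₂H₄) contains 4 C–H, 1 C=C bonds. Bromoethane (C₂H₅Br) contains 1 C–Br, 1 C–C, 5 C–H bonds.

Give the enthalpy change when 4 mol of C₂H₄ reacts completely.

Bonds broken (reactants):
  C–H: 4 × 419 = 1676
  C=C: 1 × 603 = 603
  H–Br: 1 × 358 = 358
  Σ(broken) = 2637 kJ
Bonds formed (products):
  C–Br: 1 × 270 = 270
  C–C: 1 × 336 = 336
  C–H: 5 × 419 = 2095
  Σ(formed) = 2701 kJ
ΔH = Σ(broken) − Σ(formed) = 2637 − 2701 = −64 kJ
For 4× the reaction as written: 4 × (−64) = −256 kJ

ΔH = −256 kJ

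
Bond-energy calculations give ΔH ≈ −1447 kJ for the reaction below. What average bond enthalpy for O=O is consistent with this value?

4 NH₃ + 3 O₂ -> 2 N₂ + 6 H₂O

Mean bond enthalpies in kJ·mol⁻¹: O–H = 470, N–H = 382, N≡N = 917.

Let D be the O=O bond energy.
Σ(broken) = 12×382 + 3×D = 4584 + 3D
Σ(formed) = 2×917 + 12×470 = 7474
ΔH = Σ(broken) − Σ(formed) = (4584 + 3D) − (7474) = −2890 + 3D
Setting this equal to −1447 kJ gives 3D = 1443, so D = 481 kJ/mol.

D(O=O) ≈ 481 kJ/mol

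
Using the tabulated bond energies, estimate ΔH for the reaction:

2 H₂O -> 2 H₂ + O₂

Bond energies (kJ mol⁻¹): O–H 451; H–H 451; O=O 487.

ΔH ≈ +415 kJ

Bonds broken (reactants):
  O–H: 4 × 451 = 1804
  Σ(broken) = 1804 kJ
Bonds formed (products):
  H–H: 2 × 451 = 902
  O=O: 1 × 487 = 487
  Σ(formed) = 1389 kJ
ΔH = Σ(broken) − Σ(formed) = 1804 − 1389 = +415 kJ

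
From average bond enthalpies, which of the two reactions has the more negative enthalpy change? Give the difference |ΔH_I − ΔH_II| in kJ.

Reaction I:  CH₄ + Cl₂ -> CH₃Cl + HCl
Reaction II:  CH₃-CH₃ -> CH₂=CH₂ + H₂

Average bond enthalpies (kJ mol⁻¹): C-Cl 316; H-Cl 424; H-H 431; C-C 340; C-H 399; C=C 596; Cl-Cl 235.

Reaction I, by 217 kJ

Reaction I:
  Bonds broken (reactants):
    C-H: 4 × 399 = 1596
    Cl-Cl: 1 × 235 = 235
    Σ(broken) = 1831 kJ
  Bonds formed (products):
    C-Cl: 1 × 316 = 316
    C-H: 3 × 399 = 1197
    H-Cl: 1 × 424 = 424
    Σ(formed) = 1937 kJ
  ΔH_I = 1831 − 1937 = −106 kJ
Reaction II:
  Bonds broken (reactants):
    C-C: 1 × 340 = 340
    C-H: 6 × 399 = 2394
    Σ(broken) = 2734 kJ
  Bonds formed (products):
    C-H: 4 × 399 = 1596
    C=C: 1 × 596 = 596
    H-H: 1 × 431 = 431
    Σ(formed) = 2623 kJ
  ΔH_II = 2734 − 2623 = +111 kJ
ΔH_I − ΔH_II = −217 kJ, so reaction I has the more negative ΔH; |ΔH_I − ΔH_II| = 217 kJ.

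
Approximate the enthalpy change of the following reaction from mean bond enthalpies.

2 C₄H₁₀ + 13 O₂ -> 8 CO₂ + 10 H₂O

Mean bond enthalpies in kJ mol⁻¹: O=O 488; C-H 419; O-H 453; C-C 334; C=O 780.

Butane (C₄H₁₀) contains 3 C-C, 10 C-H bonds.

ΔH ≈ −4812 kJ

Bonds broken (reactants):
  C-C: 6 × 334 = 2004
  C-H: 20 × 419 = 8380
  O=O: 13 × 488 = 6344
  Σ(broken) = 16728 kJ
Bonds formed (products):
  C=O: 16 × 780 = 12480
  O-H: 20 × 453 = 9060
  Σ(formed) = 21540 kJ
ΔH = Σ(broken) − Σ(formed) = 16728 − 21540 = −4812 kJ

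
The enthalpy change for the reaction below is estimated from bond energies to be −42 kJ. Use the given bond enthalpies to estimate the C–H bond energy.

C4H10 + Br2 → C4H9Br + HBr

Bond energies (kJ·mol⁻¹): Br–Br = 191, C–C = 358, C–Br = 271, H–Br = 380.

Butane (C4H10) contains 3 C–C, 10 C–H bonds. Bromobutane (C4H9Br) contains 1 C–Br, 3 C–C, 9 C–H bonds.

Let D be the C–H bond energy.
Σ(broken) = 1×191 + 3×358 + 10×D = 1265 + 10D
Σ(formed) = 1×271 + 3×358 + 9×D + 1×380 = 1725 + 9D
ΔH = Σ(broken) − Σ(formed) = (1265 + 10D) − (1725 + 9D) = −460 + D
Setting this equal to −42 kJ gives D = 418 kJ/mol.

D(C–H) ≈ 418 kJ/mol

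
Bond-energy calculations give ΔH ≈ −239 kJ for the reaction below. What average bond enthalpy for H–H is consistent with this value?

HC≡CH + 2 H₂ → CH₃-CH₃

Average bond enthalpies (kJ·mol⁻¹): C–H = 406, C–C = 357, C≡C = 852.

D(H–H) ≈ 445 kJ/mol

Let D be the H–H bond energy.
Σ(broken) = 1×852 + 2×406 + 2×D = 1664 + 2D
Σ(formed) = 1×357 + 6×406 = 2793
ΔH = Σ(broken) − Σ(formed) = (1664 + 2D) − (2793) = −1129 + 2D
Setting this equal to −239 kJ gives 2D = 890, so D = 445 kJ/mol.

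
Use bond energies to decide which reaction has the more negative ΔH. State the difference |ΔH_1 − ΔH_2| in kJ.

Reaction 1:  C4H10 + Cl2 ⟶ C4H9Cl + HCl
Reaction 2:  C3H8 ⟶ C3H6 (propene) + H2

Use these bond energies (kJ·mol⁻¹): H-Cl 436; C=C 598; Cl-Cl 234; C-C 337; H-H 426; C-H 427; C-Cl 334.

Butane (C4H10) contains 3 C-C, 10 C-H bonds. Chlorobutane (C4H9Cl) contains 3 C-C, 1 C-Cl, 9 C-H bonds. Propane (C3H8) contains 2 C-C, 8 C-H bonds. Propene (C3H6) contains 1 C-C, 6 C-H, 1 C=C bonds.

Reaction 1:
  Bonds broken (reactants):
    C-C: 3 × 337 = 1011
    C-H: 10 × 427 = 4270
    Cl-Cl: 1 × 234 = 234
    Σ(broken) = 5515 kJ
  Bonds formed (products):
    C-C: 3 × 337 = 1011
    C-Cl: 1 × 334 = 334
    C-H: 9 × 427 = 3843
    H-Cl: 1 × 436 = 436
    Σ(formed) = 5624 kJ
  ΔH_1 = 5515 − 5624 = −109 kJ
Reaction 2:
  Bonds broken (reactants):
    C-C: 2 × 337 = 674
    C-H: 8 × 427 = 3416
    Σ(broken) = 4090 kJ
  Bonds formed (products):
    C-C: 1 × 337 = 337
    C-H: 6 × 427 = 2562
    C=C: 1 × 598 = 598
    H-H: 1 × 426 = 426
    Σ(formed) = 3923 kJ
  ΔH_2 = 4090 − 3923 = +167 kJ
ΔH_1 − ΔH_2 = −276 kJ, so reaction 1 has the more negative ΔH; |ΔH_1 − ΔH_2| = 276 kJ.

Reaction 1, by 276 kJ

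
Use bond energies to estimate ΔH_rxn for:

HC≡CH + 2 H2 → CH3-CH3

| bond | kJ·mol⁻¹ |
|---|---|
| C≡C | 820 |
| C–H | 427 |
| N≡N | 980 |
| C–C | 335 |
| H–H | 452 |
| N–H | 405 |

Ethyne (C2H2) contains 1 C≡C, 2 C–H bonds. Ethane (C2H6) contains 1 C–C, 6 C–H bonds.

Bonds broken (reactants):
  C≡C: 1 × 820 = 820
  C–H: 2 × 427 = 854
  H–H: 2 × 452 = 904
  Σ(broken) = 2578 kJ
Bonds formed (products):
  C–C: 1 × 335 = 335
  C–H: 6 × 427 = 2562
  Σ(formed) = 2897 kJ
ΔH = Σ(broken) − Σ(formed) = 2578 − 2897 = −319 kJ

ΔH ≈ −319 kJ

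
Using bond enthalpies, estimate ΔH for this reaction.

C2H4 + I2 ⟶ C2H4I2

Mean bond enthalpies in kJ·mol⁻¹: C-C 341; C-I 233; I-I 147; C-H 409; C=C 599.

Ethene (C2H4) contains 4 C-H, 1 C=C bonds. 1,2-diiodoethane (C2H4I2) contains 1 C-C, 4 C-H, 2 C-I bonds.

Bonds broken (reactants):
  C-H: 4 × 409 = 1636
  C=C: 1 × 599 = 599
  I-I: 1 × 147 = 147
  Σ(broken) = 2382 kJ
Bonds formed (products):
  C-C: 1 × 341 = 341
  C-H: 4 × 409 = 1636
  C-I: 2 × 233 = 466
  Σ(formed) = 2443 kJ
ΔH = Σ(broken) − Σ(formed) = 2382 − 2443 = −61 kJ

ΔH ≈ −61 kJ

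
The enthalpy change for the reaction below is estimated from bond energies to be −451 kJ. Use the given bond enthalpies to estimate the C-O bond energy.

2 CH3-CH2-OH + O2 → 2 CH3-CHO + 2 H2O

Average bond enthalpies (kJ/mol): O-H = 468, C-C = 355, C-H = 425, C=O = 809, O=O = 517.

Let D be the C-O bond energy.
Σ(broken) = 2×355 + 10×425 + 2×D + 2×468 + 1×517 = 6413 + 2D
Σ(formed) = 2×355 + 8×425 + 2×809 + 4×468 = 7600
ΔH = Σ(broken) − Σ(formed) = (6413 + 2D) − (7600) = −1187 + 2D
Setting this equal to −451 kJ gives 2D = 736, so D = 368 kJ/mol.

D(C-O) ≈ 368 kJ/mol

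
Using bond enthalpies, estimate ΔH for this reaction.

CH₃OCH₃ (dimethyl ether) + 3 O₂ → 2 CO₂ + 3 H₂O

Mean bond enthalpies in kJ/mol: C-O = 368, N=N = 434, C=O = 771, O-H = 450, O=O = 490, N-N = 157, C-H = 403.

ΔH ≈ −1160 kJ

Bonds broken (reactants):
  C-H: 6 × 403 = 2418
  C-O: 2 × 368 = 736
  O=O: 3 × 490 = 1470
  Σ(broken) = 4624 kJ
Bonds formed (products):
  C=O: 4 × 771 = 3084
  O-H: 6 × 450 = 2700
  Σ(formed) = 5784 kJ
ΔH = Σ(broken) − Σ(formed) = 4624 − 5784 = −1160 kJ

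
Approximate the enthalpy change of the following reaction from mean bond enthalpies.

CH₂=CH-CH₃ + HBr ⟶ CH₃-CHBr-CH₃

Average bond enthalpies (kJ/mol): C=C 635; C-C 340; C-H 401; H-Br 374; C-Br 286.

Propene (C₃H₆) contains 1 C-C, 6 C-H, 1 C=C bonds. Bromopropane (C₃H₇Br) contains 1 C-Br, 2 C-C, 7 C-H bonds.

ΔH ≈ −18 kJ

Bonds broken (reactants):
  C-C: 1 × 340 = 340
  C-H: 6 × 401 = 2406
  C=C: 1 × 635 = 635
  H-Br: 1 × 374 = 374
  Σ(broken) = 3755 kJ
Bonds formed (products):
  C-Br: 1 × 286 = 286
  C-C: 2 × 340 = 680
  C-H: 7 × 401 = 2807
  Σ(formed) = 3773 kJ
ΔH = Σ(broken) − Σ(formed) = 3755 − 3773 = −18 kJ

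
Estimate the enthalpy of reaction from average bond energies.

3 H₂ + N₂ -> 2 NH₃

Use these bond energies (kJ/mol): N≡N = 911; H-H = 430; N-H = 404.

ΔH ≈ −223 kJ

Bonds broken (reactants):
  H-H: 3 × 430 = 1290
  N≡N: 1 × 911 = 911
  Σ(broken) = 2201 kJ
Bonds formed (products):
  N-H: 6 × 404 = 2424
  Σ(formed) = 2424 kJ
ΔH = Σ(broken) − Σ(formed) = 2201 − 2424 = −223 kJ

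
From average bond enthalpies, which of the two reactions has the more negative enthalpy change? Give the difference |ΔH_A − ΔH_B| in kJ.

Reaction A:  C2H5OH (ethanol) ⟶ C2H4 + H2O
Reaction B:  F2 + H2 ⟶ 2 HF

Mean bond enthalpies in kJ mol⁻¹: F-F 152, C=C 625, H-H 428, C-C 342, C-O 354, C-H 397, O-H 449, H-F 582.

Reaction B, by 603 kJ

Reaction A:
  Bonds broken (reactants):
    C-C: 1 × 342 = 342
    C-H: 5 × 397 = 1985
    C-O: 1 × 354 = 354
    O-H: 1 × 449 = 449
    Σ(broken) = 3130 kJ
  Bonds formed (products):
    C-H: 4 × 397 = 1588
    C=C: 1 × 625 = 625
    O-H: 2 × 449 = 898
    Σ(formed) = 3111 kJ
  ΔH_A = 3130 − 3111 = +19 kJ
Reaction B:
  Bonds broken (reactants):
    F-F: 1 × 152 = 152
    H-H: 1 × 428 = 428
    Σ(broken) = 580 kJ
  Bonds formed (products):
    H-F: 2 × 582 = 1164
    Σ(formed) = 1164 kJ
  ΔH_B = 580 − 1164 = −584 kJ
ΔH_A − ΔH_B = +603 kJ, so reaction B has the more negative ΔH; |ΔH_A − ΔH_B| = 603 kJ.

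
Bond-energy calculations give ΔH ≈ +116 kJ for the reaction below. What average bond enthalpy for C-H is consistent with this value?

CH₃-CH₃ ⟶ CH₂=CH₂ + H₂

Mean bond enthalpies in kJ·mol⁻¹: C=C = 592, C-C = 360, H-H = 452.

Let D be the C-H bond energy.
Σ(broken) = 1×360 + 6×D = 360 + 6D
Σ(formed) = 4×D + 1×592 + 1×452 = 1044 + 4D
ΔH = Σ(broken) − Σ(formed) = (360 + 6D) − (1044 + 4D) = −684 + 2D
Setting this equal to +116 kJ gives 2D = 800, so D = 400 kJ/mol.

D(C-H) ≈ 400 kJ/mol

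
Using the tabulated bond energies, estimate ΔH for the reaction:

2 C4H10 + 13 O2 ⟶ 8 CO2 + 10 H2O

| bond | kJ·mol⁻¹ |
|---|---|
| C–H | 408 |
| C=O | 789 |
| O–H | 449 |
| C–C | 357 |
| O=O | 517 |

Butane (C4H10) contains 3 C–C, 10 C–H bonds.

ΔH ≈ −4581 kJ

Bonds broken (reactants):
  C–C: 6 × 357 = 2142
  C–H: 20 × 408 = 8160
  O=O: 13 × 517 = 6721
  Σ(broken) = 17023 kJ
Bonds formed (products):
  C=O: 16 × 789 = 12624
  O–H: 20 × 449 = 8980
  Σ(formed) = 21604 kJ
ΔH = Σ(broken) − Σ(formed) = 17023 − 21604 = −4581 kJ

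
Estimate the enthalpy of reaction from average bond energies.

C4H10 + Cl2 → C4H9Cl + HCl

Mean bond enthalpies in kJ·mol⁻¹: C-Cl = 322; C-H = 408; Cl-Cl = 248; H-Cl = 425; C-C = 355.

ΔH ≈ −91 kJ

Bonds broken (reactants):
  C-C: 3 × 355 = 1065
  C-H: 10 × 408 = 4080
  Cl-Cl: 1 × 248 = 248
  Σ(broken) = 5393 kJ
Bonds formed (products):
  C-C: 3 × 355 = 1065
  C-Cl: 1 × 322 = 322
  C-H: 9 × 408 = 3672
  H-Cl: 1 × 425 = 425
  Σ(formed) = 5484 kJ
ΔH = Σ(broken) − Σ(formed) = 5393 − 5484 = −91 kJ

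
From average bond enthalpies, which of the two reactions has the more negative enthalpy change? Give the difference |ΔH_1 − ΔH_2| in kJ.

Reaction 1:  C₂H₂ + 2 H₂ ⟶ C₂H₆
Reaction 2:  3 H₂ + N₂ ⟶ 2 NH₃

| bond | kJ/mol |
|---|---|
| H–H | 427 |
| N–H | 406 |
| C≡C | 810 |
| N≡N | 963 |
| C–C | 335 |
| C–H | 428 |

Reaction 1, by 191 kJ

Reaction 1:
  Bonds broken (reactants):
    C≡C: 1 × 810 = 810
    C–H: 2 × 428 = 856
    H–H: 2 × 427 = 854
    Σ(broken) = 2520 kJ
  Bonds formed (products):
    C–C: 1 × 335 = 335
    C–H: 6 × 428 = 2568
    Σ(formed) = 2903 kJ
  ΔH_1 = 2520 − 2903 = −383 kJ
Reaction 2:
  Bonds broken (reactants):
    H–H: 3 × 427 = 1281
    N≡N: 1 × 963 = 963
    Σ(broken) = 2244 kJ
  Bonds formed (products):
    N–H: 6 × 406 = 2436
    Σ(formed) = 2436 kJ
  ΔH_2 = 2244 − 2436 = −192 kJ
ΔH_1 − ΔH_2 = −191 kJ, so reaction 1 has the more negative ΔH; |ΔH_1 − ΔH_2| = 191 kJ.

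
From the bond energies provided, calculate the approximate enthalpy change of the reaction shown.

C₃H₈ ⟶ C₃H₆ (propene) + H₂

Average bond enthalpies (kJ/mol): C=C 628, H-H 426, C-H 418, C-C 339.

ΔH ≈ +121 kJ

Bonds broken (reactants):
  C-C: 2 × 339 = 678
  C-H: 8 × 418 = 3344
  Σ(broken) = 4022 kJ
Bonds formed (products):
  C-C: 1 × 339 = 339
  C-H: 6 × 418 = 2508
  C=C: 1 × 628 = 628
  H-H: 1 × 426 = 426
  Σ(formed) = 3901 kJ
ΔH = Σ(broken) − Σ(formed) = 4022 − 3901 = +121 kJ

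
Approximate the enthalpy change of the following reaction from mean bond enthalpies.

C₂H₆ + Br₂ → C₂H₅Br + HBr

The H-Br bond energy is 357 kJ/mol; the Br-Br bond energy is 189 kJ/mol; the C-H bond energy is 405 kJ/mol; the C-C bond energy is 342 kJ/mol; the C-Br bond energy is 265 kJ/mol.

ΔH ≈ −28 kJ

Bonds broken (reactants):
  Br-Br: 1 × 189 = 189
  C-C: 1 × 342 = 342
  C-H: 6 × 405 = 2430
  Σ(broken) = 2961 kJ
Bonds formed (products):
  C-Br: 1 × 265 = 265
  C-C: 1 × 342 = 342
  C-H: 5 × 405 = 2025
  H-Br: 1 × 357 = 357
  Σ(formed) = 2989 kJ
ΔH = Σ(broken) − Σ(formed) = 2961 − 2989 = −28 kJ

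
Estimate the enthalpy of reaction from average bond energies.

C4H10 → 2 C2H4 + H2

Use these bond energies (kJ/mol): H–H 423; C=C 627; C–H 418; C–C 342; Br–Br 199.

Bonds broken (reactants):
  C–C: 3 × 342 = 1026
  C–H: 10 × 418 = 4180
  Σ(broken) = 5206 kJ
Bonds formed (products):
  C–H: 8 × 418 = 3344
  C=C: 2 × 627 = 1254
  H–H: 1 × 423 = 423
  Σ(formed) = 5021 kJ
ΔH = Σ(broken) − Σ(formed) = 5206 − 5021 = +185 kJ

ΔH ≈ +185 kJ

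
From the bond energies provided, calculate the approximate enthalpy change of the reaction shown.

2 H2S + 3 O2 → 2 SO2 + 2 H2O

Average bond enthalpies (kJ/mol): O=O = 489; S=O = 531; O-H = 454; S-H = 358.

Bonds broken (reactants):
  O=O: 3 × 489 = 1467
  S-H: 4 × 358 = 1432
  Σ(broken) = 2899 kJ
Bonds formed (products):
  O-H: 4 × 454 = 1816
  S=O: 4 × 531 = 2124
  Σ(formed) = 3940 kJ
ΔH = Σ(broken) − Σ(formed) = 2899 − 3940 = −1041 kJ

ΔH ≈ −1041 kJ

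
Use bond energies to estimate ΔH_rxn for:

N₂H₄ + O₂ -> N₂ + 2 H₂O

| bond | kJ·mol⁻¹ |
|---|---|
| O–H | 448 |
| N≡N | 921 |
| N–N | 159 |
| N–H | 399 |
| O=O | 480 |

Bonds broken (reactants):
  N–H: 4 × 399 = 1596
  N–N: 1 × 159 = 159
  O=O: 1 × 480 = 480
  Σ(broken) = 2235 kJ
Bonds formed (products):
  N≡N: 1 × 921 = 921
  O–H: 4 × 448 = 1792
  Σ(formed) = 2713 kJ
ΔH = Σ(broken) − Σ(formed) = 2235 − 2713 = −478 kJ

ΔH ≈ −478 kJ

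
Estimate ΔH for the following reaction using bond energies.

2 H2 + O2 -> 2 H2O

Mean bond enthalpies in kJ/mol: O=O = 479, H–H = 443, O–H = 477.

ΔH ≈ −543 kJ

Bonds broken (reactants):
  H–H: 2 × 443 = 886
  O=O: 1 × 479 = 479
  Σ(broken) = 1365 kJ
Bonds formed (products):
  O–H: 4 × 477 = 1908
  Σ(formed) = 1908 kJ
ΔH = Σ(broken) − Σ(formed) = 1365 − 1908 = −543 kJ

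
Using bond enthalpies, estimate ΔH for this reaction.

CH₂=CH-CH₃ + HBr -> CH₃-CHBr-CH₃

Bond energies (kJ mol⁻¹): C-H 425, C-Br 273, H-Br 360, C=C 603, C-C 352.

ΔH ≈ −87 kJ

Bonds broken (reactants):
  C-C: 1 × 352 = 352
  C-H: 6 × 425 = 2550
  C=C: 1 × 603 = 603
  H-Br: 1 × 360 = 360
  Σ(broken) = 3865 kJ
Bonds formed (products):
  C-Br: 1 × 273 = 273
  C-C: 2 × 352 = 704
  C-H: 7 × 425 = 2975
  Σ(formed) = 3952 kJ
ΔH = Σ(broken) − Σ(formed) = 3865 − 3952 = −87 kJ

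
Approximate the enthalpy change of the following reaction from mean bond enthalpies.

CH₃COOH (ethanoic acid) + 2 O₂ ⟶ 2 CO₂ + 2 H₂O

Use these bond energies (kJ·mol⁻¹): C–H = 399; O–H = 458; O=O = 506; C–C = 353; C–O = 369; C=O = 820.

ΔH ≈ −903 kJ

Bonds broken (reactants):
  C–C: 1 × 353 = 353
  C–H: 3 × 399 = 1197
  C–O: 1 × 369 = 369
  C=O: 1 × 820 = 820
  O–H: 1 × 458 = 458
  O=O: 2 × 506 = 1012
  Σ(broken) = 4209 kJ
Bonds formed (products):
  C=O: 4 × 820 = 3280
  O–H: 4 × 458 = 1832
  Σ(formed) = 5112 kJ
ΔH = Σ(broken) − Σ(formed) = 4209 − 5112 = −903 kJ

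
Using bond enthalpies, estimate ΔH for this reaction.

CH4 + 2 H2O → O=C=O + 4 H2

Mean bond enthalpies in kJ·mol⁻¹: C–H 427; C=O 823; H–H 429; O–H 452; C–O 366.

ΔH ≈ +154 kJ

Bonds broken (reactants):
  C–H: 4 × 427 = 1708
  O–H: 4 × 452 = 1808
  Σ(broken) = 3516 kJ
Bonds formed (products):
  C=O: 2 × 823 = 1646
  H–H: 4 × 429 = 1716
  Σ(formed) = 3362 kJ
ΔH = Σ(broken) − Σ(formed) = 3516 − 3362 = +154 kJ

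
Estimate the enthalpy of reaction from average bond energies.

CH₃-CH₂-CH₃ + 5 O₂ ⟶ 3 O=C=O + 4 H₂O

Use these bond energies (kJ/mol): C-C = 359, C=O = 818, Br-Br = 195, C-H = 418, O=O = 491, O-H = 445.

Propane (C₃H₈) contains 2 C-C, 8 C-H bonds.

Bonds broken (reactants):
  C-C: 2 × 359 = 718
  C-H: 8 × 418 = 3344
  O=O: 5 × 491 = 2455
  Σ(broken) = 6517 kJ
Bonds formed (products):
  C=O: 6 × 818 = 4908
  O-H: 8 × 445 = 3560
  Σ(formed) = 8468 kJ
ΔH = Σ(broken) − Σ(formed) = 6517 − 8468 = −1951 kJ

ΔH ≈ −1951 kJ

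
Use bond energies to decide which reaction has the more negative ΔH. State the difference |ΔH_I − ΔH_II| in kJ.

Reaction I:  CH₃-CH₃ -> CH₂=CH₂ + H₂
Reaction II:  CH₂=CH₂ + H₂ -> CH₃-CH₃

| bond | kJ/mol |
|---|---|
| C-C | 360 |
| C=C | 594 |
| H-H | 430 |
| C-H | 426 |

Reaction II, by 376 kJ

Reaction I:
  Bonds broken (reactants):
    C-C: 1 × 360 = 360
    C-H: 6 × 426 = 2556
    Σ(broken) = 2916 kJ
  Bonds formed (products):
    C-H: 4 × 426 = 1704
    C=C: 1 × 594 = 594
    H-H: 1 × 430 = 430
    Σ(formed) = 2728 kJ
  ΔH_I = 2916 − 2728 = +188 kJ
Reaction II:
  Bonds broken (reactants):
    C-H: 4 × 426 = 1704
    C=C: 1 × 594 = 594
    H-H: 1 × 430 = 430
    Σ(broken) = 2728 kJ
  Bonds formed (products):
    C-C: 1 × 360 = 360
    C-H: 6 × 426 = 2556
    Σ(formed) = 2916 kJ
  ΔH_II = 2728 − 2916 = −188 kJ
ΔH_I − ΔH_II = +376 kJ, so reaction II has the more negative ΔH; |ΔH_I − ΔH_II| = 376 kJ.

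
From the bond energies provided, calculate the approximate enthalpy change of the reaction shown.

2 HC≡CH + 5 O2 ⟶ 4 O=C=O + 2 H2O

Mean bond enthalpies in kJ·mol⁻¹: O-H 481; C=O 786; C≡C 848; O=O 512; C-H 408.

ΔH ≈ −2324 kJ

Bonds broken (reactants):
  C≡C: 2 × 848 = 1696
  C-H: 4 × 408 = 1632
  O=O: 5 × 512 = 2560
  Σ(broken) = 5888 kJ
Bonds formed (products):
  C=O: 8 × 786 = 6288
  O-H: 4 × 481 = 1924
  Σ(formed) = 8212 kJ
ΔH = Σ(broken) − Σ(formed) = 5888 − 8212 = −2324 kJ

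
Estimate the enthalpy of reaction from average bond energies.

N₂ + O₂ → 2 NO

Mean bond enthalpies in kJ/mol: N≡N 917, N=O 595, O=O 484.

ΔH ≈ +211 kJ

Bonds broken (reactants):
  N≡N: 1 × 917 = 917
  O=O: 1 × 484 = 484
  Σ(broken) = 1401 kJ
Bonds formed (products):
  N=O: 2 × 595 = 1190
  Σ(formed) = 1190 kJ
ΔH = Σ(broken) − Σ(formed) = 1401 − 1190 = +211 kJ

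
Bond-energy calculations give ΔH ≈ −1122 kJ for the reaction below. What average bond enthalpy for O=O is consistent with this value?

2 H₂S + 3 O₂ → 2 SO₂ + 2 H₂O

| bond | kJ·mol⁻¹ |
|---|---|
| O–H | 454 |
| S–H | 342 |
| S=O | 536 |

Let D be the O=O bond energy.
Σ(broken) = 3×D + 4×342 = 1368 + 3D
Σ(formed) = 4×454 + 4×536 = 3960
ΔH = Σ(broken) − Σ(formed) = (1368 + 3D) − (3960) = −2592 + 3D
Setting this equal to −1122 kJ gives 3D = 1470, so D = 490 kJ/mol.

D(O=O) ≈ 490 kJ/mol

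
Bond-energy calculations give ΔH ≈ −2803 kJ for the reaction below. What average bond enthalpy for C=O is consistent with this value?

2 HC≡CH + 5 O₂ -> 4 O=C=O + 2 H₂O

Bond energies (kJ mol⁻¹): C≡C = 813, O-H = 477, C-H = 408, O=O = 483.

D(C=O) ≈ 821 kJ/mol

Let D be the C=O bond energy.
Σ(broken) = 2×813 + 4×408 + 5×483 = 5673
Σ(formed) = 8×D + 4×477 = 1908 + 8D
ΔH = Σ(broken) − Σ(formed) = (5673) − (1908 + 8D) = +3765 − 8D
Setting this equal to −2803 kJ gives 8D = 6568, so D = 821 kJ/mol.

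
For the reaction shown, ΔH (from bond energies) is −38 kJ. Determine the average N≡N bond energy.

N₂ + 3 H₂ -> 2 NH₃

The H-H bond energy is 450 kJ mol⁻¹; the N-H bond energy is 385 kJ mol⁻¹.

D(N≡N) ≈ 922 kJ/mol

Let D be the N≡N bond energy.
Σ(broken) = 3×450 + 1×D = 1350 + D
Σ(formed) = 6×385 = 2310
ΔH = Σ(broken) − Σ(formed) = (1350 + D) − (2310) = −960 + D
Setting this equal to −38 kJ gives D = 922 kJ/mol.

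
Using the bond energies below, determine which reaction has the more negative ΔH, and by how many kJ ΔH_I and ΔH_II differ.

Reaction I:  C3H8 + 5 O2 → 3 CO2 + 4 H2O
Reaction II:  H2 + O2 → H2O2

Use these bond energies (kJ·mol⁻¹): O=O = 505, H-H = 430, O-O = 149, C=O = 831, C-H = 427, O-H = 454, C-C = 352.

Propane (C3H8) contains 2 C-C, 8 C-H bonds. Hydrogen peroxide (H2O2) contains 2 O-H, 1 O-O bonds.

Reaction I:
  Bonds broken (reactants):
    C-C: 2 × 352 = 704
    C-H: 8 × 427 = 3416
    O=O: 5 × 505 = 2525
    Σ(broken) = 6645 kJ
  Bonds formed (products):
    C=O: 6 × 831 = 4986
    O-H: 8 × 454 = 3632
    Σ(formed) = 8618 kJ
  ΔH_I = 6645 − 8618 = −1973 kJ
Reaction II:
  Bonds broken (reactants):
    H-H: 1 × 430 = 430
    O=O: 1 × 505 = 505
    Σ(broken) = 935 kJ
  Bonds formed (products):
    O-H: 2 × 454 = 908
    O-O: 1 × 149 = 149
    Σ(formed) = 1057 kJ
  ΔH_II = 935 − 1057 = −122 kJ
ΔH_I − ΔH_II = −1851 kJ, so reaction I has the more negative ΔH; |ΔH_I − ΔH_II| = 1851 kJ.

Reaction I, by 1851 kJ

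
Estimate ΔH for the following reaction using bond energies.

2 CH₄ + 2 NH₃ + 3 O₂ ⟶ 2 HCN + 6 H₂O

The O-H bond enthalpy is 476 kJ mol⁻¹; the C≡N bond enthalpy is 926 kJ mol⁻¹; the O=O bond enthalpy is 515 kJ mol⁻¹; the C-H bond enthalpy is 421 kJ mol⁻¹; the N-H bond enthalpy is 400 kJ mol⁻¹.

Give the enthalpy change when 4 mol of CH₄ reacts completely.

Bonds broken (reactants):
  C-H: 8 × 421 = 3368
  N-H: 6 × 400 = 2400
  O=O: 3 × 515 = 1545
  Σ(broken) = 7313 kJ
Bonds formed (products):
  C≡N: 2 × 926 = 1852
  C-H: 2 × 421 = 842
  O-H: 12 × 476 = 5712
  Σ(formed) = 8406 kJ
ΔH = Σ(broken) − Σ(formed) = 7313 − 8406 = −1093 kJ
For 2× the reaction as written: 2 × (−1093) = −2186 kJ

ΔH = −2186 kJ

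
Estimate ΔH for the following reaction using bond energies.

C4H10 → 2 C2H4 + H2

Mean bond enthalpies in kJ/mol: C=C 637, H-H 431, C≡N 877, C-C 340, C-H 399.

ΔH ≈ +113 kJ

Bonds broken (reactants):
  C-C: 3 × 340 = 1020
  C-H: 10 × 399 = 3990
  Σ(broken) = 5010 kJ
Bonds formed (products):
  C-H: 8 × 399 = 3192
  C=C: 2 × 637 = 1274
  H-H: 1 × 431 = 431
  Σ(formed) = 4897 kJ
ΔH = Σ(broken) − Σ(formed) = 5010 − 4897 = +113 kJ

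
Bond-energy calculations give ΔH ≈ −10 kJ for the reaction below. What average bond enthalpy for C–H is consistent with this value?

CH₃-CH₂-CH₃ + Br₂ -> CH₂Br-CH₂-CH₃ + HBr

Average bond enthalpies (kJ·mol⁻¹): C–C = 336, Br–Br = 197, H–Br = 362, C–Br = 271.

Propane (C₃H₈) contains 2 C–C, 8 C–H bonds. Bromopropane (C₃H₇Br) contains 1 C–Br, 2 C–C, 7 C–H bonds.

D(C–H) ≈ 426 kJ/mol

Let D be the C–H bond energy.
Σ(broken) = 1×197 + 2×336 + 8×D = 869 + 8D
Σ(formed) = 1×271 + 2×336 + 7×D + 1×362 = 1305 + 7D
ΔH = Σ(broken) − Σ(formed) = (869 + 8D) − (1305 + 7D) = −436 + D
Setting this equal to −10 kJ gives D = 426 kJ/mol.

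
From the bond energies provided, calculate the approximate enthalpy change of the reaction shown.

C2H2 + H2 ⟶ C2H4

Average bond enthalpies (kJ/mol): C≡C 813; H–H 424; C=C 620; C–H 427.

ΔH ≈ −237 kJ

Bonds broken (reactants):
  C≡C: 1 × 813 = 813
  C–H: 2 × 427 = 854
  H–H: 1 × 424 = 424
  Σ(broken) = 2091 kJ
Bonds formed (products):
  C–H: 4 × 427 = 1708
  C=C: 1 × 620 = 620
  Σ(formed) = 2328 kJ
ΔH = Σ(broken) − Σ(formed) = 2091 − 2328 = −237 kJ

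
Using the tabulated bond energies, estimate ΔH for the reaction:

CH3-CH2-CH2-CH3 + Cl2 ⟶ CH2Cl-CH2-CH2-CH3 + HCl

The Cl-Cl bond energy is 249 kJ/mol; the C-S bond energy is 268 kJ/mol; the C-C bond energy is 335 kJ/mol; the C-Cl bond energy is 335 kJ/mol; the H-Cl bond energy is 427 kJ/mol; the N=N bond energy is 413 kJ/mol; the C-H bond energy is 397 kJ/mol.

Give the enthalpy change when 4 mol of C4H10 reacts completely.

Bonds broken (reactants):
  C-C: 3 × 335 = 1005
  C-H: 10 × 397 = 3970
  Cl-Cl: 1 × 249 = 249
  Σ(broken) = 5224 kJ
Bonds formed (products):
  C-C: 3 × 335 = 1005
  C-Cl: 1 × 335 = 335
  C-H: 9 × 397 = 3573
  H-Cl: 1 × 427 = 427
  Σ(formed) = 5340 kJ
ΔH = Σ(broken) − Σ(formed) = 5224 − 5340 = −116 kJ
For 4× the reaction as written: 4 × (−116) = −464 kJ

ΔH = −464 kJ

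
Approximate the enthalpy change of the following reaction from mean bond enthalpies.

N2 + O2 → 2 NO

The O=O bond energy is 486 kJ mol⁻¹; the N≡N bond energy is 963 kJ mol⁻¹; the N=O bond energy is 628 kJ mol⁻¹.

ΔH ≈ +193 kJ

Bonds broken (reactants):
  N≡N: 1 × 963 = 963
  O=O: 1 × 486 = 486
  Σ(broken) = 1449 kJ
Bonds formed (products):
  N=O: 2 × 628 = 1256
  Σ(formed) = 1256 kJ
ΔH = Σ(broken) − Σ(formed) = 1449 − 1256 = +193 kJ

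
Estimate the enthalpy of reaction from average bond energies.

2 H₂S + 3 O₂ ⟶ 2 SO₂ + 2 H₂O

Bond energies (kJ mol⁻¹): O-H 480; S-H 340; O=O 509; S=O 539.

ΔH ≈ −1189 kJ

Bonds broken (reactants):
  O=O: 3 × 509 = 1527
  S-H: 4 × 340 = 1360
  Σ(broken) = 2887 kJ
Bonds formed (products):
  O-H: 4 × 480 = 1920
  S=O: 4 × 539 = 2156
  Σ(formed) = 4076 kJ
ΔH = Σ(broken) − Σ(formed) = 2887 − 4076 = −1189 kJ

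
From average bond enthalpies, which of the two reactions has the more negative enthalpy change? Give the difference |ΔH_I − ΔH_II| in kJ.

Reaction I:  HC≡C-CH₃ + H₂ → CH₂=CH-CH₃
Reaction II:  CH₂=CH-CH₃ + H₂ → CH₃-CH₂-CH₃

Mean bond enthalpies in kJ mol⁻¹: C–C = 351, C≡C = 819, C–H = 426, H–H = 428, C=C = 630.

Reaction I, by 90 kJ

Reaction I:
  Bonds broken (reactants):
    C≡C: 1 × 819 = 819
    C–C: 1 × 351 = 351
    C–H: 4 × 426 = 1704
    H–H: 1 × 428 = 428
    Σ(broken) = 3302 kJ
  Bonds formed (products):
    C–C: 1 × 351 = 351
    C–H: 6 × 426 = 2556
    C=C: 1 × 630 = 630
    Σ(formed) = 3537 kJ
  ΔH_I = 3302 − 3537 = −235 kJ
Reaction II:
  Bonds broken (reactants):
    C–C: 1 × 351 = 351
    C–H: 6 × 426 = 2556
    C=C: 1 × 630 = 630
    H–H: 1 × 428 = 428
    Σ(broken) = 3965 kJ
  Bonds formed (products):
    C–C: 2 × 351 = 702
    C–H: 8 × 426 = 3408
    Σ(formed) = 4110 kJ
  ΔH_II = 3965 − 4110 = −145 kJ
ΔH_I − ΔH_II = −90 kJ, so reaction I has the more negative ΔH; |ΔH_I − ΔH_II| = 90 kJ.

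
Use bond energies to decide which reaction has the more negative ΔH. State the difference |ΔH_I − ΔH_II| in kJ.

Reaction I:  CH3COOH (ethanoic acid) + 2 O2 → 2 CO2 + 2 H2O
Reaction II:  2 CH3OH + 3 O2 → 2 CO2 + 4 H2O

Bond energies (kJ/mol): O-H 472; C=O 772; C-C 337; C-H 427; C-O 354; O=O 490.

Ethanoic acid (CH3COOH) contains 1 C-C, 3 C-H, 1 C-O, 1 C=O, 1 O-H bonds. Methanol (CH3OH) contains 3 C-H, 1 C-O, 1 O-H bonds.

Reaction I:
  Bonds broken (reactants):
    C-C: 1 × 337 = 337
    C-H: 3 × 427 = 1281
    C-O: 1 × 354 = 354
    C=O: 1 × 772 = 772
    O-H: 1 × 472 = 472
    O=O: 2 × 490 = 980
    Σ(broken) = 4196 kJ
  Bonds formed (products):
    C=O: 4 × 772 = 3088
    O-H: 4 × 472 = 1888
    Σ(formed) = 4976 kJ
  ΔH_I = 4196 − 4976 = −780 kJ
Reaction II:
  Bonds broken (reactants):
    C-H: 6 × 427 = 2562
    C-O: 2 × 354 = 708
    O-H: 2 × 472 = 944
    O=O: 3 × 490 = 1470
    Σ(broken) = 5684 kJ
  Bonds formed (products):
    C=O: 4 × 772 = 3088
    O-H: 8 × 472 = 3776
    Σ(formed) = 6864 kJ
  ΔH_II = 5684 − 6864 = −1180 kJ
ΔH_I − ΔH_II = +400 kJ, so reaction II has the more negative ΔH; |ΔH_I − ΔH_II| = 400 kJ.

Reaction II, by 400 kJ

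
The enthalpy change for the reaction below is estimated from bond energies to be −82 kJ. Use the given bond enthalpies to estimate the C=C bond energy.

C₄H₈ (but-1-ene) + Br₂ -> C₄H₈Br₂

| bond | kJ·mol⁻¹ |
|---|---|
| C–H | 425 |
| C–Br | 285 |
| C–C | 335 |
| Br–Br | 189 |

D(C=C) ≈ 634 kJ/mol

Let D be the C=C bond energy.
Σ(broken) = 1×189 + 2×335 + 8×425 + 1×D = 4259 + D
Σ(formed) = 2×285 + 3×335 + 8×425 = 4975
ΔH = Σ(broken) − Σ(formed) = (4259 + D) − (4975) = −716 + D
Setting this equal to −82 kJ gives D = 634 kJ/mol.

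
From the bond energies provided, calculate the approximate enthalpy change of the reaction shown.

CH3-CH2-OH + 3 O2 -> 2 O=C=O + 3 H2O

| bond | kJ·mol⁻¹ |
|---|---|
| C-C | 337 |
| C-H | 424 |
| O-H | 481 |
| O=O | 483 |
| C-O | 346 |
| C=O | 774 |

Bonds broken (reactants):
  C-C: 1 × 337 = 337
  C-H: 5 × 424 = 2120
  C-O: 1 × 346 = 346
  O-H: 1 × 481 = 481
  O=O: 3 × 483 = 1449
  Σ(broken) = 4733 kJ
Bonds formed (products):
  C=O: 4 × 774 = 3096
  O-H: 6 × 481 = 2886
  Σ(formed) = 5982 kJ
ΔH = Σ(broken) − Σ(formed) = 4733 − 5982 = −1249 kJ

ΔH ≈ −1249 kJ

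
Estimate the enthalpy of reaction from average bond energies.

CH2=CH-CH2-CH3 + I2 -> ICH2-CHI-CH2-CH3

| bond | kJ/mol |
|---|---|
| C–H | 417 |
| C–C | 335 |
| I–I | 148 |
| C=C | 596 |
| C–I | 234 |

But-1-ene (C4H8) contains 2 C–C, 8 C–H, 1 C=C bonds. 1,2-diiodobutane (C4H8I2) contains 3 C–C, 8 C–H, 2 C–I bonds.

Bonds broken (reactants):
  C–C: 2 × 335 = 670
  C–H: 8 × 417 = 3336
  C=C: 1 × 596 = 596
  I–I: 1 × 148 = 148
  Σ(broken) = 4750 kJ
Bonds formed (products):
  C–C: 3 × 335 = 1005
  C–H: 8 × 417 = 3336
  C–I: 2 × 234 = 468
  Σ(formed) = 4809 kJ
ΔH = Σ(broken) − Σ(formed) = 4750 − 4809 = −59 kJ

ΔH ≈ −59 kJ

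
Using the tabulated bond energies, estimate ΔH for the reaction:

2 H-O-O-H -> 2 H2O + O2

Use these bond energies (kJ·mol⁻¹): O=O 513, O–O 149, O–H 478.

Bonds broken (reactants):
  O–H: 4 × 478 = 1912
  O–O: 2 × 149 = 298
  Σ(broken) = 2210 kJ
Bonds formed (products):
  O–H: 4 × 478 = 1912
  O=O: 1 × 513 = 513
  Σ(formed) = 2425 kJ
ΔH = Σ(broken) − Σ(formed) = 2210 − 2425 = −215 kJ

ΔH ≈ −215 kJ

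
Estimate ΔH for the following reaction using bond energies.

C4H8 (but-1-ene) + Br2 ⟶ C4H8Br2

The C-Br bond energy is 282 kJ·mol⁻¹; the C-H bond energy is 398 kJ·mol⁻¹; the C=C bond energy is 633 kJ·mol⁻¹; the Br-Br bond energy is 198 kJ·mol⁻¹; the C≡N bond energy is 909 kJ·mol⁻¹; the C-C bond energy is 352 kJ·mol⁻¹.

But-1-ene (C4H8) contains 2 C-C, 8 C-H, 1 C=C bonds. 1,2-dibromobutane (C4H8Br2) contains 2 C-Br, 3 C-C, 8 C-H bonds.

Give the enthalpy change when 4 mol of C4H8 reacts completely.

ΔH = −340 kJ

Bonds broken (reactants):
  Br-Br: 1 × 198 = 198
  C-C: 2 × 352 = 704
  C-H: 8 × 398 = 3184
  C=C: 1 × 633 = 633
  Σ(broken) = 4719 kJ
Bonds formed (products):
  C-Br: 2 × 282 = 564
  C-C: 3 × 352 = 1056
  C-H: 8 × 398 = 3184
  Σ(formed) = 4804 kJ
ΔH = Σ(broken) − Σ(formed) = 4719 − 4804 = −85 kJ
For 4× the reaction as written: 4 × (−85) = −340 kJ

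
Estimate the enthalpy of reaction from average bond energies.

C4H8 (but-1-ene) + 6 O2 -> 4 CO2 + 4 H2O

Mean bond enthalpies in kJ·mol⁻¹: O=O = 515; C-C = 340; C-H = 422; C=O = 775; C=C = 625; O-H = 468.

ΔH ≈ −2173 kJ

Bonds broken (reactants):
  C-C: 2 × 340 = 680
  C-H: 8 × 422 = 3376
  C=C: 1 × 625 = 625
  O=O: 6 × 515 = 3090
  Σ(broken) = 7771 kJ
Bonds formed (products):
  C=O: 8 × 775 = 6200
  O-H: 8 × 468 = 3744
  Σ(formed) = 9944 kJ
ΔH = Σ(broken) − Σ(formed) = 7771 − 9944 = −2173 kJ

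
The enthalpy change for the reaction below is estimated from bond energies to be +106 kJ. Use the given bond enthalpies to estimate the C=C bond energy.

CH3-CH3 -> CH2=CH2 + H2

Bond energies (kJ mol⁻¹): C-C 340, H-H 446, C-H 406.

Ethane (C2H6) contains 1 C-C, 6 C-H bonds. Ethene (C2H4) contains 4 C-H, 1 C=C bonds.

D(C=C) ≈ 600 kJ/mol

Let D be the C=C bond energy.
Σ(broken) = 1×340 + 6×406 = 2776
Σ(formed) = 4×406 + 1×D + 1×446 = 2070 + D
ΔH = Σ(broken) − Σ(formed) = (2776) − (2070 + D) = +706 − D
Setting this equal to +106 kJ gives D = 600 kJ/mol.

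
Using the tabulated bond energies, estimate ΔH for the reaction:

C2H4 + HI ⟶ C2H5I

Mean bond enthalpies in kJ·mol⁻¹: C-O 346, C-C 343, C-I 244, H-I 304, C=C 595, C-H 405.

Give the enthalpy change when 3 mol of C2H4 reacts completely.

Bonds broken (reactants):
  C-H: 4 × 405 = 1620
  C=C: 1 × 595 = 595
  H-I: 1 × 304 = 304
  Σ(broken) = 2519 kJ
Bonds formed (products):
  C-C: 1 × 343 = 343
  C-H: 5 × 405 = 2025
  C-I: 1 × 244 = 244
  Σ(formed) = 2612 kJ
ΔH = Σ(broken) − Σ(formed) = 2519 − 2612 = −93 kJ
For 3× the reaction as written: 3 × (−93) = −279 kJ

ΔH = −279 kJ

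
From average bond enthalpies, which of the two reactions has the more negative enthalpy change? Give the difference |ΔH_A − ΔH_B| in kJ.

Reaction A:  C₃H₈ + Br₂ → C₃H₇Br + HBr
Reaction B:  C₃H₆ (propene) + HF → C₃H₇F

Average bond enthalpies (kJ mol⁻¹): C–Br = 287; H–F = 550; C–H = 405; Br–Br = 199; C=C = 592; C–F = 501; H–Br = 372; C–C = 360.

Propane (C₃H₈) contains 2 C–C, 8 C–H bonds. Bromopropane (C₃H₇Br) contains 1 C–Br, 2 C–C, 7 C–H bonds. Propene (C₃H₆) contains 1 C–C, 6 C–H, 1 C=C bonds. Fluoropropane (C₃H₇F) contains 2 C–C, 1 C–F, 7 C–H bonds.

Reaction A:
  Bonds broken (reactants):
    Br–Br: 1 × 199 = 199
    C–C: 2 × 360 = 720
    C–H: 8 × 405 = 3240
    Σ(broken) = 4159 kJ
  Bonds formed (products):
    C–Br: 1 × 287 = 287
    C–C: 2 × 360 = 720
    C–H: 7 × 405 = 2835
    H–Br: 1 × 372 = 372
    Σ(formed) = 4214 kJ
  ΔH_A = 4159 − 4214 = −55 kJ
Reaction B:
  Bonds broken (reactants):
    C–C: 1 × 360 = 360
    C–H: 6 × 405 = 2430
    C=C: 1 × 592 = 592
    H–F: 1 × 550 = 550
    Σ(broken) = 3932 kJ
  Bonds formed (products):
    C–C: 2 × 360 = 720
    C–F: 1 × 501 = 501
    C–H: 7 × 405 = 2835
    Σ(formed) = 4056 kJ
  ΔH_B = 3932 − 4056 = −124 kJ
ΔH_A − ΔH_B = +69 kJ, so reaction B has the more negative ΔH; |ΔH_A − ΔH_B| = 69 kJ.

Reaction B, by 69 kJ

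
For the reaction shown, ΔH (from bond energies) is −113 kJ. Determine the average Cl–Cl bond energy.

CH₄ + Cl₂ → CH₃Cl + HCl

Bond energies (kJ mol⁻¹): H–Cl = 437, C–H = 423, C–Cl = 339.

D(Cl–Cl) ≈ 240 kJ/mol

Let D be the Cl–Cl bond energy.
Σ(broken) = 4×423 + 1×D = 1692 + D
Σ(formed) = 1×339 + 3×423 + 1×437 = 2045
ΔH = Σ(broken) − Σ(formed) = (1692 + D) − (2045) = −353 + D
Setting this equal to −113 kJ gives D = 240 kJ/mol.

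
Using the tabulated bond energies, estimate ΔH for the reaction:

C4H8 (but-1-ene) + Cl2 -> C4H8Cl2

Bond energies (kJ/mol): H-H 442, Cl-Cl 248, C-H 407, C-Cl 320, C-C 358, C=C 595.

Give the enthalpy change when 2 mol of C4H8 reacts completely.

Bonds broken (reactants):
  C-C: 2 × 358 = 716
  C-H: 8 × 407 = 3256
  C=C: 1 × 595 = 595
  Cl-Cl: 1 × 248 = 248
  Σ(broken) = 4815 kJ
Bonds formed (products):
  C-C: 3 × 358 = 1074
  C-Cl: 2 × 320 = 640
  C-H: 8 × 407 = 3256
  Σ(formed) = 4970 kJ
ΔH = Σ(broken) − Σ(formed) = 4815 − 4970 = −155 kJ
For 2× the reaction as written: 2 × (−155) = −310 kJ

ΔH = −310 kJ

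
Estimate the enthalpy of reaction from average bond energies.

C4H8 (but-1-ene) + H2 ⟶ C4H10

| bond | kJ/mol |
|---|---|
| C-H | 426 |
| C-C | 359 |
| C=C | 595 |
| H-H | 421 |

Bonds broken (reactants):
  C-C: 2 × 359 = 718
  C-H: 8 × 426 = 3408
  C=C: 1 × 595 = 595
  H-H: 1 × 421 = 421
  Σ(broken) = 5142 kJ
Bonds formed (products):
  C-C: 3 × 359 = 1077
  C-H: 10 × 426 = 4260
  Σ(formed) = 5337 kJ
ΔH = Σ(broken) − Σ(formed) = 5142 − 5337 = −195 kJ

ΔH ≈ −195 kJ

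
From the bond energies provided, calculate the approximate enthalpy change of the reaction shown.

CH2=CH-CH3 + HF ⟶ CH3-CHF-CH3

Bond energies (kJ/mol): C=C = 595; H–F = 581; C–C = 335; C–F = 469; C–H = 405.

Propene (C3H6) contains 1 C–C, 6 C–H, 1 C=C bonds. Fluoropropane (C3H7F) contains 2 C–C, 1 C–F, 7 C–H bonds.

ΔH ≈ −33 kJ

Bonds broken (reactants):
  C–C: 1 × 335 = 335
  C–H: 6 × 405 = 2430
  C=C: 1 × 595 = 595
  H–F: 1 × 581 = 581
  Σ(broken) = 3941 kJ
Bonds formed (products):
  C–C: 2 × 335 = 670
  C–F: 1 × 469 = 469
  C–H: 7 × 405 = 2835
  Σ(formed) = 3974 kJ
ΔH = Σ(broken) − Σ(formed) = 3941 − 3974 = −33 kJ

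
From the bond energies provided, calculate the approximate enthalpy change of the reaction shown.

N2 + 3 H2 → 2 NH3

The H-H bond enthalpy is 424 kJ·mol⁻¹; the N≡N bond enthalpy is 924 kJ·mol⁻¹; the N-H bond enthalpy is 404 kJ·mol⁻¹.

ΔH ≈ −228 kJ

Bonds broken (reactants):
  H-H: 3 × 424 = 1272
  N≡N: 1 × 924 = 924
  Σ(broken) = 2196 kJ
Bonds formed (products):
  N-H: 6 × 404 = 2424
  Σ(formed) = 2424 kJ
ΔH = Σ(broken) − Σ(formed) = 2196 − 2424 = −228 kJ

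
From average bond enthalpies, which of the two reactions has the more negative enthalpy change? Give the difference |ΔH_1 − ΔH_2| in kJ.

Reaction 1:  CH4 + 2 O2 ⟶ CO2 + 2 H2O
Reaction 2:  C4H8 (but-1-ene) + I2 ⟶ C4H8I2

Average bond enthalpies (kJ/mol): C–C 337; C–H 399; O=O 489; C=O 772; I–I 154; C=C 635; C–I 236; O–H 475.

Reaction 1, by 850 kJ

Reaction 1:
  Bonds broken (reactants):
    C–H: 4 × 399 = 1596
    O=O: 2 × 489 = 978
    Σ(broken) = 2574 kJ
  Bonds formed (products):
    C=O: 2 × 772 = 1544
    O–H: 4 × 475 = 1900
    Σ(formed) = 3444 kJ
  ΔH_1 = 2574 − 3444 = −870 kJ
Reaction 2:
  Bonds broken (reactants):
    C–C: 2 × 337 = 674
    C–H: 8 × 399 = 3192
    C=C: 1 × 635 = 635
    I–I: 1 × 154 = 154
    Σ(broken) = 4655 kJ
  Bonds formed (products):
    C–C: 3 × 337 = 1011
    C–H: 8 × 399 = 3192
    C–I: 2 × 236 = 472
    Σ(formed) = 4675 kJ
  ΔH_2 = 4655 − 4675 = −20 kJ
ΔH_1 − ΔH_2 = −850 kJ, so reaction 1 has the more negative ΔH; |ΔH_1 − ΔH_2| = 850 kJ.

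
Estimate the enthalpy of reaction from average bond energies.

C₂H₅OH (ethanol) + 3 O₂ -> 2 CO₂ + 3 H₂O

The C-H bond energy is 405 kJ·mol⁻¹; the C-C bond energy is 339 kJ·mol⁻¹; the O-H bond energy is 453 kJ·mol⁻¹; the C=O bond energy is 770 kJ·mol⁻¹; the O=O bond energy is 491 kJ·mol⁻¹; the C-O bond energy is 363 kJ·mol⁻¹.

ΔH ≈ −1145 kJ

Bonds broken (reactants):
  C-C: 1 × 339 = 339
  C-H: 5 × 405 = 2025
  C-O: 1 × 363 = 363
  O-H: 1 × 453 = 453
  O=O: 3 × 491 = 1473
  Σ(broken) = 4653 kJ
Bonds formed (products):
  C=O: 4 × 770 = 3080
  O-H: 6 × 453 = 2718
  Σ(formed) = 5798 kJ
ΔH = Σ(broken) − Σ(formed) = 4653 − 5798 = −1145 kJ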